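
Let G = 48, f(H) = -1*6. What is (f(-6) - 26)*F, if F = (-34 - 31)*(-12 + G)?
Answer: 74880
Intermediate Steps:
f(H) = -6
F = -2340 (F = (-34 - 31)*(-12 + 48) = -65*36 = -2340)
(f(-6) - 26)*F = (-6 - 26)*(-2340) = -32*(-2340) = 74880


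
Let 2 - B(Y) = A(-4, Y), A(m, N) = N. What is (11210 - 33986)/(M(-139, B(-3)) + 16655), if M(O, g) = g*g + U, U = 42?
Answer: -3796/2787 ≈ -1.3620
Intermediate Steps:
B(Y) = 2 - Y
M(O, g) = 42 + g² (M(O, g) = g*g + 42 = g² + 42 = 42 + g²)
(11210 - 33986)/(M(-139, B(-3)) + 16655) = (11210 - 33986)/((42 + (2 - 1*(-3))²) + 16655) = -22776/((42 + (2 + 3)²) + 16655) = -22776/((42 + 5²) + 16655) = -22776/((42 + 25) + 16655) = -22776/(67 + 16655) = -22776/16722 = -22776*1/16722 = -3796/2787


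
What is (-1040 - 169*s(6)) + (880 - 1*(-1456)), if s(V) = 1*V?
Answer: 282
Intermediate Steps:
s(V) = V
(-1040 - 169*s(6)) + (880 - 1*(-1456)) = (-1040 - 169*6) + (880 - 1*(-1456)) = (-1040 - 1014) + (880 + 1456) = -2054 + 2336 = 282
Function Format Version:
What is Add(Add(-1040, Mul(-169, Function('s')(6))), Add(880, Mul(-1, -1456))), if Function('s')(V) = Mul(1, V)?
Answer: 282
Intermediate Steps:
Function('s')(V) = V
Add(Add(-1040, Mul(-169, Function('s')(6))), Add(880, Mul(-1, -1456))) = Add(Add(-1040, Mul(-169, 6)), Add(880, Mul(-1, -1456))) = Add(Add(-1040, -1014), Add(880, 1456)) = Add(-2054, 2336) = 282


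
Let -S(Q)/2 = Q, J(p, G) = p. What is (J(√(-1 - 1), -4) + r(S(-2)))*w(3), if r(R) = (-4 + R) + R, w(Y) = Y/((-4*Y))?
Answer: -1 - I*√2/4 ≈ -1.0 - 0.35355*I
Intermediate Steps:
S(Q) = -2*Q
w(Y) = -¼ (w(Y) = Y*(-1/(4*Y)) = -¼)
r(R) = -4 + 2*R
(J(√(-1 - 1), -4) + r(S(-2)))*w(3) = (√(-1 - 1) + (-4 + 2*(-2*(-2))))*(-¼) = (√(-2) + (-4 + 2*4))*(-¼) = (I*√2 + (-4 + 8))*(-¼) = (I*√2 + 4)*(-¼) = (4 + I*√2)*(-¼) = -1 - I*√2/4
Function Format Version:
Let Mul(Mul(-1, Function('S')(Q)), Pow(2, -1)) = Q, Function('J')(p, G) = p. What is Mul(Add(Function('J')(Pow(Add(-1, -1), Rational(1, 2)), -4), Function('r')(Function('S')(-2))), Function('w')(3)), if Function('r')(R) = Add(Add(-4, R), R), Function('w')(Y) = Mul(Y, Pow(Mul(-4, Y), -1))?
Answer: Add(-1, Mul(Rational(-1, 4), I, Pow(2, Rational(1, 2)))) ≈ Add(-1.0000, Mul(-0.35355, I))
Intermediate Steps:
Function('S')(Q) = Mul(-2, Q)
Function('w')(Y) = Rational(-1, 4) (Function('w')(Y) = Mul(Y, Mul(Rational(-1, 4), Pow(Y, -1))) = Rational(-1, 4))
Function('r')(R) = Add(-4, Mul(2, R))
Mul(Add(Function('J')(Pow(Add(-1, -1), Rational(1, 2)), -4), Function('r')(Function('S')(-2))), Function('w')(3)) = Mul(Add(Pow(Add(-1, -1), Rational(1, 2)), Add(-4, Mul(2, Mul(-2, -2)))), Rational(-1, 4)) = Mul(Add(Pow(-2, Rational(1, 2)), Add(-4, Mul(2, 4))), Rational(-1, 4)) = Mul(Add(Mul(I, Pow(2, Rational(1, 2))), Add(-4, 8)), Rational(-1, 4)) = Mul(Add(Mul(I, Pow(2, Rational(1, 2))), 4), Rational(-1, 4)) = Mul(Add(4, Mul(I, Pow(2, Rational(1, 2)))), Rational(-1, 4)) = Add(-1, Mul(Rational(-1, 4), I, Pow(2, Rational(1, 2))))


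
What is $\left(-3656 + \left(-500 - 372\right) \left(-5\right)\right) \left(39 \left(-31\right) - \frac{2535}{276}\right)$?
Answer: $- \frac{19724848}{23} \approx -8.576 \cdot 10^{5}$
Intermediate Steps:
$\left(-3656 + \left(-500 - 372\right) \left(-5\right)\right) \left(39 \left(-31\right) - \frac{2535}{276}\right) = \left(-3656 - -4360\right) \left(-1209 - \frac{845}{92}\right) = \left(-3656 + 4360\right) \left(-1209 - \frac{845}{92}\right) = 704 \left(- \frac{112073}{92}\right) = - \frac{19724848}{23}$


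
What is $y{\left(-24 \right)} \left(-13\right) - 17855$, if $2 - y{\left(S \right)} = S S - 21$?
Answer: $-10666$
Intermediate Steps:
$y{\left(S \right)} = 23 - S^{2}$ ($y{\left(S \right)} = 2 - \left(S S - 21\right) = 2 - \left(S^{2} - 21\right) = 2 - \left(-21 + S^{2}\right) = 23 - S^{2}$)
$y{\left(-24 \right)} \left(-13\right) - 17855 = \left(23 - \left(-24\right)^{2}\right) \left(-13\right) - 17855 = \left(23 - 576\right) \left(-13\right) - 17855 = \left(-553\right) \left(-13\right) - 17855 = 7189 - 17855 = -10666$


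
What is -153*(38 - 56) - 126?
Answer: 2628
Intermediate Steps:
-153*(38 - 56) - 126 = -153*(-18) - 126 = 2754 - 126 = 2628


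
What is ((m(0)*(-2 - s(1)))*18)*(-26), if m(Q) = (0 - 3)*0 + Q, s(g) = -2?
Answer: 0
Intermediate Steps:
m(Q) = Q (m(Q) = -3*0 + Q = 0 + Q = Q)
((m(0)*(-2 - s(1)))*18)*(-26) = ((0*(-2 - 1*(-2)))*18)*(-26) = ((0*(-2 + 2))*18)*(-26) = ((0*0)*18)*(-26) = (0*18)*(-26) = 0*(-26) = 0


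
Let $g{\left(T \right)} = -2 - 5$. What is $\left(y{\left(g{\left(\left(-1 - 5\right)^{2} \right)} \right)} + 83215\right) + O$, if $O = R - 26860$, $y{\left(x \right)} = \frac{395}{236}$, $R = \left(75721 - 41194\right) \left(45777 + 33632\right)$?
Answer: $\frac{647067372323}{236} \approx 2.7418 \cdot 10^{9}$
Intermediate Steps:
$R = 2741754543$ ($R = 34527 \cdot 79409 = 2741754543$)
$g{\left(T \right)} = -7$ ($g{\left(T \right)} = -2 - 5 = -7$)
$y{\left(x \right)} = \frac{395}{236}$ ($y{\left(x \right)} = 395 \cdot \frac{1}{236} = \frac{395}{236}$)
$O = 2741727683$ ($O = 2741754543 - 26860 = 2741727683$)
$\left(y{\left(g{\left(\left(-1 - 5\right)^{2} \right)} \right)} + 83215\right) + O = \left(\frac{395}{236} + 83215\right) + 2741727683 = \frac{19639135}{236} + 2741727683 = \frac{647067372323}{236}$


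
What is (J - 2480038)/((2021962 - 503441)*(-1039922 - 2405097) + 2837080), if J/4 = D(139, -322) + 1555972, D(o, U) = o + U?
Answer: -1247706/1743776953273 ≈ -7.1552e-7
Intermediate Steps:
D(o, U) = U + o
J = 6223156 (J = 4*((-322 + 139) + 1555972) = 4*(-183 + 1555972) = 4*1555789 = 6223156)
(J - 2480038)/((2021962 - 503441)*(-1039922 - 2405097) + 2837080) = (6223156 - 2480038)/((2021962 - 503441)*(-1039922 - 2405097) + 2837080) = 3743118/(1518521*(-3445019) + 2837080) = 3743118/(-5231333696899 + 2837080) = 3743118/(-5231330859819) = 3743118*(-1/5231330859819) = -1247706/1743776953273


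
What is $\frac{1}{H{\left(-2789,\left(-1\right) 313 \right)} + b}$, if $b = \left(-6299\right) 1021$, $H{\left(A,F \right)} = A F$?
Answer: $- \frac{1}{5558322} \approx -1.7991 \cdot 10^{-7}$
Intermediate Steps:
$b = -6431279$
$\frac{1}{H{\left(-2789,\left(-1\right) 313 \right)} + b} = \frac{1}{- 2789 \left(\left(-1\right) 313\right) - 6431279} = \frac{1}{\left(-2789\right) \left(-313\right) - 6431279} = \frac{1}{872957 - 6431279} = \frac{1}{-5558322} = - \frac{1}{5558322}$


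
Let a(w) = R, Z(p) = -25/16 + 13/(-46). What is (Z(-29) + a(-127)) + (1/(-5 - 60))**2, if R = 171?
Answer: 263002393/1554800 ≈ 169.16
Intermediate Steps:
Z(p) = -679/368 (Z(p) = -25*1/16 + 13*(-1/46) = -25/16 - 13/46 = -679/368)
a(w) = 171
(Z(-29) + a(-127)) + (1/(-5 - 60))**2 = (-679/368 + 171) + (1/(-5 - 60))**2 = 62249/368 + (1/(-65))**2 = 62249/368 + (-1/65)**2 = 62249/368 + 1/4225 = 263002393/1554800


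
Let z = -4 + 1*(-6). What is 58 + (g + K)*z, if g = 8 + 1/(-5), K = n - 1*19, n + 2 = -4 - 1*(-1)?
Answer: 220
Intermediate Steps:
n = -5 (n = -2 + (-4 - 1*(-1)) = -2 + (-4 + 1) = -2 - 3 = -5)
K = -24 (K = -5 - 1*19 = -5 - 19 = -24)
g = 39/5 (g = 8 - ⅕ = 39/5 ≈ 7.8000)
z = -10 (z = -4 - 6 = -10)
58 + (g + K)*z = 58 + (39/5 - 24)*(-10) = 58 - 81/5*(-10) = 58 + 162 = 220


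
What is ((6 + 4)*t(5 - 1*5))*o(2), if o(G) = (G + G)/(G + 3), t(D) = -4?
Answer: -32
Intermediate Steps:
o(G) = 2*G/(3 + G) (o(G) = (2*G)/(3 + G) = 2*G/(3 + G))
((6 + 4)*t(5 - 1*5))*o(2) = ((6 + 4)*(-4))*(2*2/(3 + 2)) = (10*(-4))*(2*2/5) = -80*2/5 = -40*⅘ = -32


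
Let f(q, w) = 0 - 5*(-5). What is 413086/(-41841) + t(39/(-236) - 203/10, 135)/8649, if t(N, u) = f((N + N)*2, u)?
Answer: -396859421/40209201 ≈ -9.8699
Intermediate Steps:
f(q, w) = 25 (f(q, w) = 0 + 25 = 25)
t(N, u) = 25
413086/(-41841) + t(39/(-236) - 203/10, 135)/8649 = 413086/(-41841) + 25/8649 = 413086*(-1/41841) + 25*(1/8649) = -413086/41841 + 25/8649 = -396859421/40209201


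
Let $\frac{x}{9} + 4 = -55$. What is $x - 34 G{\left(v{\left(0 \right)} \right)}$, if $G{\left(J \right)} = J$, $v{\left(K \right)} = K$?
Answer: $-531$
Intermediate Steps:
$x = -531$ ($x = -36 + 9 \left(-55\right) = -36 - 495 = -531$)
$x - 34 G{\left(v{\left(0 \right)} \right)} = -531 - 0 = -531 + 0 = -531$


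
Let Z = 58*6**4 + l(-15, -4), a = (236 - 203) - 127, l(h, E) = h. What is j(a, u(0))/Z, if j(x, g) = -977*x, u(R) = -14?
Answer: 1954/1599 ≈ 1.2220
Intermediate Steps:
a = -94 (a = 33 - 127 = -94)
Z = 75153 (Z = 58*6**4 - 15 = 58*1296 - 15 = 75168 - 15 = 75153)
j(a, u(0))/Z = -977*(-94)/75153 = 91838*(1/75153) = 1954/1599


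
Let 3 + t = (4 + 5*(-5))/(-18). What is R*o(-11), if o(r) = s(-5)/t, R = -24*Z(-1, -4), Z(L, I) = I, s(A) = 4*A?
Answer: 11520/11 ≈ 1047.3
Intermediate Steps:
t = -11/6 (t = -3 + (4 + 5*(-5))/(-18) = -3 + (4 - 25)*(-1/18) = -3 - 21*(-1/18) = -3 + 7/6 = -11/6 ≈ -1.8333)
R = 96 (R = -24*(-4) = 96)
o(r) = 120/11 (o(r) = (4*(-5))/(-11/6) = -20*(-6/11) = 120/11)
R*o(-11) = 96*(120/11) = 11520/11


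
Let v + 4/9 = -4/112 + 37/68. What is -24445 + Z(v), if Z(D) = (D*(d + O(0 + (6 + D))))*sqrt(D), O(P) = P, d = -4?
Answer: -24445 + 605677*sqrt(32606)/3275949096 ≈ -24445.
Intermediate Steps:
v = 137/2142 (v = -4/9 + (-4/112 + 37/68) = -4/9 + (-4*1/112 + 37*(1/68)) = -4/9 + (-1/28 + 37/68) = -4/9 + 121/238 = 137/2142 ≈ 0.063959)
Z(D) = D**(3/2)*(2 + D) (Z(D) = (D*(-4 + (0 + (6 + D))))*sqrt(D) = (D*(-4 + (6 + D)))*sqrt(D) = (D*(2 + D))*sqrt(D) = D**(3/2)*(2 + D))
-24445 + Z(v) = -24445 + (137/2142)**(3/2)*(2 + 137/2142) = -24445 + (137*sqrt(32606)/1529388)*(4421/2142) = -24445 + 605677*sqrt(32606)/3275949096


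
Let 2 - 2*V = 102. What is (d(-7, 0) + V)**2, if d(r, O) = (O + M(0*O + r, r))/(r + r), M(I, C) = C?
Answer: 9801/4 ≈ 2450.3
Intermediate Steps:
V = -50 (V = 1 - 1/2*102 = 1 - 51 = -50)
d(r, O) = (O + r)/(2*r) (d(r, O) = (O + r)/(r + r) = (O + r)/((2*r)) = (O + r)*(1/(2*r)) = (O + r)/(2*r))
(d(-7, 0) + V)**2 = ((1/2)*(0 - 7)/(-7) - 50)**2 = ((1/2)*(-1/7)*(-7) - 50)**2 = (1/2 - 50)**2 = (-99/2)**2 = 9801/4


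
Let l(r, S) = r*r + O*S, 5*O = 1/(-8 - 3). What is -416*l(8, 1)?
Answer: -1463904/55 ≈ -26616.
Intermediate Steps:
O = -1/55 (O = 1/(5*(-8 - 3)) = (⅕)/(-11) = (⅕)*(-1/11) = -1/55 ≈ -0.018182)
l(r, S) = r² - S/55 (l(r, S) = r*r - S/55 = r² - S/55)
-416*l(8, 1) = -416*(8² - 1/55*1) = -416*(64 - 1/55) = -416*3519/55 = -1463904/55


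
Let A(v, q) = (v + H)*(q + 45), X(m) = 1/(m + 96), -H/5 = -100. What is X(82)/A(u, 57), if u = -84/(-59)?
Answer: 59/537127104 ≈ 1.0984e-7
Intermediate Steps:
H = 500 (H = -5*(-100) = 500)
u = 84/59 (u = -84*(-1/59) = 84/59 ≈ 1.4237)
X(m) = 1/(96 + m)
A(v, q) = (45 + q)*(500 + v) (A(v, q) = (v + 500)*(q + 45) = (500 + v)*(45 + q) = (45 + q)*(500 + v))
X(82)/A(u, 57) = 1/((96 + 82)*(22500 + 45*(84/59) + 500*57 + 57*(84/59))) = 1/(178*(22500 + 3780/59 + 28500 + 4788/59)) = 1/(178*(3017568/59)) = (1/178)*(59/3017568) = 59/537127104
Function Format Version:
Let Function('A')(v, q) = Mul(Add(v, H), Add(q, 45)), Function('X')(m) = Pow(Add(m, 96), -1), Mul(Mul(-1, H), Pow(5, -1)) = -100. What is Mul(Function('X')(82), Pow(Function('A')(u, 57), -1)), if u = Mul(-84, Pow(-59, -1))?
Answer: Rational(59, 537127104) ≈ 1.0984e-7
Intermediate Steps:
H = 500 (H = Mul(-5, -100) = 500)
u = Rational(84, 59) (u = Mul(-84, Rational(-1, 59)) = Rational(84, 59) ≈ 1.4237)
Function('X')(m) = Pow(Add(96, m), -1)
Function('A')(v, q) = Mul(Add(45, q), Add(500, v)) (Function('A')(v, q) = Mul(Add(v, 500), Add(q, 45)) = Mul(Add(500, v), Add(45, q)) = Mul(Add(45, q), Add(500, v)))
Mul(Function('X')(82), Pow(Function('A')(u, 57), -1)) = Mul(Pow(Add(96, 82), -1), Pow(Add(22500, Mul(45, Rational(84, 59)), Mul(500, 57), Mul(57, Rational(84, 59))), -1)) = Mul(Pow(178, -1), Pow(Add(22500, Rational(3780, 59), 28500, Rational(4788, 59)), -1)) = Mul(Rational(1, 178), Pow(Rational(3017568, 59), -1)) = Mul(Rational(1, 178), Rational(59, 3017568)) = Rational(59, 537127104)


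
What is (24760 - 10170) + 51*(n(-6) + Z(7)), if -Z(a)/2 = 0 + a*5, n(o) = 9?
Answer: 11479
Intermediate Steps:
Z(a) = -10*a (Z(a) = -2*(0 + a*5) = -2*(0 + 5*a) = -10*a)
(24760 - 10170) + 51*(n(-6) + Z(7)) = (24760 - 10170) + 51*(9 - 10*7) = 14590 + 51*(9 - 70) = 14590 + 51*(-61) = 14590 - 3111 = 11479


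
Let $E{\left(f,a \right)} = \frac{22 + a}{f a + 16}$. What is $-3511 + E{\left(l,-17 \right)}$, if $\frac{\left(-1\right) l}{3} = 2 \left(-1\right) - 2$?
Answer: $- \frac{660073}{188} \approx -3511.0$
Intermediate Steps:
$l = 12$ ($l = - 3 \left(2 \left(-1\right) - 2\right) = - 3 \left(-2 - 2\right) = \left(-3\right) \left(-4\right) = 12$)
$E{\left(f,a \right)} = \frac{22 + a}{16 + a f}$ ($E{\left(f,a \right)} = \frac{22 + a}{a f + 16} = \frac{22 + a}{16 + a f}$)
$-3511 + E{\left(l,-17 \right)} = -3511 + \frac{22 - 17}{16 - 204} = -3511 + \frac{1}{16 - 204} \cdot 5 = -3511 + \frac{1}{-188} \cdot 5 = -3511 - \frac{5}{188} = - \frac{660073}{188}$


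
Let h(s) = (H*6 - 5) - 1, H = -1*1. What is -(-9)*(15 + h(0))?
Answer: 27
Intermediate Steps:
H = -1
h(s) = -12 (h(s) = (-1*6 - 5) - 1 = (-6 - 5) - 1 = -11 - 1 = -12)
-(-9)*(15 + h(0)) = -(-9)*(15 - 12) = -(-9)*3 = -3*(-9) = 27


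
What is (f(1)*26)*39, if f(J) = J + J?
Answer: 2028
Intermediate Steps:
f(J) = 2*J
(f(1)*26)*39 = ((2*1)*26)*39 = (2*26)*39 = 52*39 = 2028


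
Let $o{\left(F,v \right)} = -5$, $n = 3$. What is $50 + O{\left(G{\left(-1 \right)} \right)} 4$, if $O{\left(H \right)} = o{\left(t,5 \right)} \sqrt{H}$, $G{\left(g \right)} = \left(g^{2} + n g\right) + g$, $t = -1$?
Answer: $50 - 20 i \sqrt{3} \approx 50.0 - 34.641 i$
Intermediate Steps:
$G{\left(g \right)} = g^{2} + 4 g$ ($G{\left(g \right)} = \left(g^{2} + 3 g\right) + g = g^{2} + 4 g$)
$O{\left(H \right)} = - 5 \sqrt{H}$
$50 + O{\left(G{\left(-1 \right)} \right)} 4 = 50 + - 5 \sqrt{- (4 - 1)} 4 = 50 + - 5 \sqrt{\left(-1\right) 3} \cdot 4 = 50 + - 5 \sqrt{-3} \cdot 4 = 50 + - 5 i \sqrt{3} \cdot 4 = 50 - 20 i \sqrt{3}$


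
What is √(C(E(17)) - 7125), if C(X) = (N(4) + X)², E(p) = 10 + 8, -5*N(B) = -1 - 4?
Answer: 2*I*√1691 ≈ 82.244*I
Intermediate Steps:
N(B) = 1 (N(B) = -(-1 - 4)/5 = -⅕*(-5) = 1)
E(p) = 18
C(X) = (1 + X)²
√(C(E(17)) - 7125) = √((1 + 18)² - 7125) = √(19² - 7125) = √(361 - 7125) = √(-6764) = 2*I*√1691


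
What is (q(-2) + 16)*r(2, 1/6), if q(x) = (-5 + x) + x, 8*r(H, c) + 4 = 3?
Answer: -7/8 ≈ -0.87500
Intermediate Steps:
r(H, c) = -1/8 (r(H, c) = -1/2 + (1/8)*3 = -1/2 + 3/8 = -1/8)
q(x) = -5 + 2*x
(q(-2) + 16)*r(2, 1/6) = ((-5 + 2*(-2)) + 16)*(-1/8) = ((-5 - 4) + 16)*(-1/8) = (-9 + 16)*(-1/8) = 7*(-1/8) = -7/8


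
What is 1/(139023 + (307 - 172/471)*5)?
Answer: 471/66201958 ≈ 7.1146e-6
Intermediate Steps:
1/(139023 + (307 - 172/471)*5) = 1/(139023 + (144425/471)*5) = 1/(139023 + 722125/471) = 1/(66201958/471) = 471/66201958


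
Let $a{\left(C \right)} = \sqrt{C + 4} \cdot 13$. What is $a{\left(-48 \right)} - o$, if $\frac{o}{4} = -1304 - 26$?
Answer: $5320 + 26 i \sqrt{11} \approx 5320.0 + 86.232 i$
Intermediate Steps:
$o = -5320$ ($o = 4 \left(-1304 - 26\right) = 4 \left(-1330\right) = -5320$)
$a{\left(C \right)} = 13 \sqrt{4 + C}$ ($a{\left(C \right)} = \sqrt{4 + C} 13 = 13 \sqrt{4 + C}$)
$a{\left(-48 \right)} - o = 13 \sqrt{4 - 48} - -5320 = 13 \sqrt{-44} + 5320 = 13 \cdot 2 i \sqrt{11} + 5320 = 26 i \sqrt{11} + 5320 = 5320 + 26 i \sqrt{11}$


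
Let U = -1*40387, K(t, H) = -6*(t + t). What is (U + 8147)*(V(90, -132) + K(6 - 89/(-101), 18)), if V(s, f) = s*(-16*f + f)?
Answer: -579993086400/101 ≈ -5.7425e+9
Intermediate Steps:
K(t, H) = -12*t
U = -40387
V(s, f) = -15*f*s (V(s, f) = s*(-15*f) = -15*f*s)
(U + 8147)*(V(90, -132) + K(6 - 89/(-101), 18)) = (-40387 + 8147)*(-15*(-132)*90 - 12*(6 - 89/(-101))) = -32240*(178200 - 12*(6 - 89*(-1)/101)) = -32240*(178200 - 12*(6 - 1*(-89/101))) = -32240*(178200 - 12*(6 + 89/101)) = -32240*(178200 - 12*695/101) = -32240*(178200 - 8340/101) = -32240*17989860/101 = -579993086400/101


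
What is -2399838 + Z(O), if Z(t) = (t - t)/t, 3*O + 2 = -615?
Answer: -2399838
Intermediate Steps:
O = -617/3 (O = -⅔ + (⅓)*(-615) = -⅔ - 205 = -617/3 ≈ -205.67)
Z(t) = 0 (Z(t) = 0/t = 0)
-2399838 + Z(O) = -2399838 + 0 = -2399838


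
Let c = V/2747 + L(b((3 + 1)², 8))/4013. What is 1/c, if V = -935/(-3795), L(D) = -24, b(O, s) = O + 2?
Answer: -760636059/4480811 ≈ -169.75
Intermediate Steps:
b(O, s) = 2 + O
V = 17/69 (V = -935*(-1/3795) = 17/69 ≈ 0.24638)
c = -4480811/760636059 (c = (17/69)/2747 - 24/4013 = (17/69)*(1/2747) - 24*1/4013 = 17/189543 - 24/4013 = -4480811/760636059 ≈ -0.0058909)
1/c = 1/(-4480811/760636059) = -760636059/4480811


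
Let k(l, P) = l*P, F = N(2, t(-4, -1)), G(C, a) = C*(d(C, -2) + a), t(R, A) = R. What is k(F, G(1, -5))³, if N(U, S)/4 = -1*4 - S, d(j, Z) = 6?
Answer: 0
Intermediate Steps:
N(U, S) = -16 - 4*S (N(U, S) = 4*(-1*4 - S) = 4*(-4 - S) = -16 - 4*S)
G(C, a) = C*(6 + a)
F = 0 (F = -16 - 4*(-4) = -16 + 16 = 0)
k(l, P) = P*l
k(F, G(1, -5))³ = ((1*(6 - 5))*0)³ = ((1*1)*0)³ = (1*0)³ = 0³ = 0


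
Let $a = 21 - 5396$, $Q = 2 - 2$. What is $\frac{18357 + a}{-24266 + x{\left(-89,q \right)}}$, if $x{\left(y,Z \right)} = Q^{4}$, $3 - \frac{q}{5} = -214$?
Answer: $- \frac{6491}{12133} \approx -0.53499$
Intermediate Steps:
$Q = 0$ ($Q = 2 - 2 = 0$)
$q = 1085$ ($q = 15 - -1070 = 15 + 1070 = 1085$)
$a = -5375$ ($a = 21 - 5396 = -5375$)
$x{\left(y,Z \right)} = 0$ ($x{\left(y,Z \right)} = 0^{4} = 0$)
$\frac{18357 + a}{-24266 + x{\left(-89,q \right)}} = \frac{18357 - 5375}{-24266 + 0} = \frac{12982}{-24266} = 12982 \left(- \frac{1}{24266}\right) = - \frac{6491}{12133}$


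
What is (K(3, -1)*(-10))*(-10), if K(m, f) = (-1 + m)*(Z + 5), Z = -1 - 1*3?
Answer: 200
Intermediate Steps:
Z = -4 (Z = -1 - 3 = -4)
K(m, f) = -1 + m (K(m, f) = (-1 + m)*(-4 + 5) = (-1 + m)*1 = -1 + m)
(K(3, -1)*(-10))*(-10) = ((-1 + 3)*(-10))*(-10) = (2*(-10))*(-10) = -20*(-10) = 200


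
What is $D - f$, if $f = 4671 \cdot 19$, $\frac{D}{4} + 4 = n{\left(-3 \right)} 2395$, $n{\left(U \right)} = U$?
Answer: $-117505$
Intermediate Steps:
$D = -28756$ ($D = -16 + 4 \left(\left(-3\right) 2395\right) = -16 + 4 \left(-7185\right) = -16 - 28740 = -28756$)
$f = 88749$
$D - f = -28756 - 88749 = -117505$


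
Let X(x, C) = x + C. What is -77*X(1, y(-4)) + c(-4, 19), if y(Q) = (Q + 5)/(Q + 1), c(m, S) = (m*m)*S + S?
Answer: 815/3 ≈ 271.67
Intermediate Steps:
c(m, S) = S + S*m² (c(m, S) = m²*S + S = S*m² + S = S + S*m²)
y(Q) = (5 + Q)/(1 + Q)
X(x, C) = C + x
-77*X(1, y(-4)) + c(-4, 19) = -77*((5 - 4)/(1 - 4) + 1) + 19*(1 + (-4)²) = -77*(1/(-3) + 1) + 19*(1 + 16) = -77*(-⅓*1 + 1) + 19*17 = -77*(-⅓ + 1) + 323 = -77*⅔ + 323 = -154/3 + 323 = 815/3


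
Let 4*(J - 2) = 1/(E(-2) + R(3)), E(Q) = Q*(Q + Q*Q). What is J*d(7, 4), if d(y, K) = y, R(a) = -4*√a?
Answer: 455/32 - 7*√3/32 ≈ 13.840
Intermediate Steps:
E(Q) = Q*(Q + Q²)
J = 2 + 1/(4*(-4 - 4*√3)) (J = 2 + 1/(4*((-2)²*(1 - 2) - 4*√3)) = 2 + 1/(4*(4*(-1) - 4*√3)) = 2 + 1/(4*(-4 - 4*√3)) ≈ 1.9771)
J*d(7, 4) = (65/32 - √3/32)*7 = 455/32 - 7*√3/32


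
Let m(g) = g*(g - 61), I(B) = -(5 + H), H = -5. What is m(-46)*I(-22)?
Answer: 0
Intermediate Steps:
I(B) = 0 (I(B) = -(5 - 5) = -1*0 = 0)
m(g) = g*(-61 + g)
m(-46)*I(-22) = -46*(-61 - 46)*0 = -46*(-107)*0 = 4922*0 = 0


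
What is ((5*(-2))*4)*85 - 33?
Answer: -3433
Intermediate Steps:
((5*(-2))*4)*85 - 33 = -10*4*85 - 33 = -40*85 - 33 = -3400 - 33 = -3433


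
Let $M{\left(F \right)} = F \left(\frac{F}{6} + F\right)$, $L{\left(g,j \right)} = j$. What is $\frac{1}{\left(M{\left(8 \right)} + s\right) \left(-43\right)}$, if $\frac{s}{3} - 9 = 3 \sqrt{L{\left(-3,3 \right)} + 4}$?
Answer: $- \frac{915}{3780646} + \frac{81 \sqrt{7}}{3780646} \approx -0.00018534$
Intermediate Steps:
$M{\left(F \right)} = \frac{7 F^{2}}{6}$ ($M{\left(F \right)} = F \left(F \frac{1}{6} + F\right) = F \left(\frac{F}{6} + F\right) = F \frac{7 F}{6} = \frac{7 F^{2}}{6}$)
$s = 27 + 9 \sqrt{7}$ ($s = 27 + 3 \cdot 3 \sqrt{3 + 4} = 27 + 3 \cdot 3 \sqrt{7} = 27 + 9 \sqrt{7} \approx 50.812$)
$\frac{1}{\left(M{\left(8 \right)} + s\right) \left(-43\right)} = \frac{1}{\left(\frac{7 \cdot 8^{2}}{6} + \left(27 + 9 \sqrt{7}\right)\right) \left(-43\right)} = \frac{1}{\left(\frac{7}{6} \cdot 64 + \left(27 + 9 \sqrt{7}\right)\right) \left(-43\right)} = \frac{1}{\left(\frac{224}{3} + \left(27 + 9 \sqrt{7}\right)\right) \left(-43\right)} = \frac{1}{\left(\frac{305}{3} + 9 \sqrt{7}\right) \left(-43\right)} = \frac{1}{- \frac{13115}{3} - 387 \sqrt{7}}$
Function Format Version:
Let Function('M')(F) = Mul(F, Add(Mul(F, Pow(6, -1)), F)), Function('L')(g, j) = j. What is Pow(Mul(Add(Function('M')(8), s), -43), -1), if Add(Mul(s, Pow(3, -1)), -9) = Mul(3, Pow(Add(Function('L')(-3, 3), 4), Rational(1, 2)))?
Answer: Add(Rational(-915, 3780646), Mul(Rational(81, 3780646), Pow(7, Rational(1, 2)))) ≈ -0.00018534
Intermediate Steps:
Function('M')(F) = Mul(Rational(7, 6), Pow(F, 2)) (Function('M')(F) = Mul(F, Add(Mul(F, Rational(1, 6)), F)) = Mul(F, Add(Mul(Rational(1, 6), F), F)) = Mul(F, Mul(Rational(7, 6), F)) = Mul(Rational(7, 6), Pow(F, 2)))
s = Add(27, Mul(9, Pow(7, Rational(1, 2)))) (s = Add(27, Mul(3, Mul(3, Pow(Add(3, 4), Rational(1, 2))))) = Add(27, Mul(3, Mul(3, Pow(7, Rational(1, 2))))) = Add(27, Mul(9, Pow(7, Rational(1, 2)))) ≈ 50.812)
Pow(Mul(Add(Function('M')(8), s), -43), -1) = Pow(Mul(Add(Mul(Rational(7, 6), Pow(8, 2)), Add(27, Mul(9, Pow(7, Rational(1, 2))))), -43), -1) = Pow(Mul(Add(Mul(Rational(7, 6), 64), Add(27, Mul(9, Pow(7, Rational(1, 2))))), -43), -1) = Pow(Mul(Add(Rational(224, 3), Add(27, Mul(9, Pow(7, Rational(1, 2))))), -43), -1) = Pow(Mul(Add(Rational(305, 3), Mul(9, Pow(7, Rational(1, 2)))), -43), -1) = Pow(Add(Rational(-13115, 3), Mul(-387, Pow(7, Rational(1, 2)))), -1)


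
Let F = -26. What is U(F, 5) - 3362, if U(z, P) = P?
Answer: -3357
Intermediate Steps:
U(F, 5) - 3362 = 5 - 3362 = -3357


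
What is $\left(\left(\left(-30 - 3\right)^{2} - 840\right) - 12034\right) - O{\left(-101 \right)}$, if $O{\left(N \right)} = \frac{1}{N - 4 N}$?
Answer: $- \frac{3570856}{303} \approx -11785.0$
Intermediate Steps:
$O{\left(N \right)} = - \frac{1}{3 N}$ ($O{\left(N \right)} = \frac{1}{\left(-3\right) N} = - \frac{1}{3 N}$)
$\left(\left(\left(-30 - 3\right)^{2} - 840\right) - 12034\right) - O{\left(-101 \right)} = \left(\left(\left(-30 - 3\right)^{2} - 840\right) - 12034\right) - - \frac{1}{3 \left(-101\right)} = \left(\left(\left(-33\right)^{2} - 840\right) - 12034\right) - \left(- \frac{1}{3}\right) \left(- \frac{1}{101}\right) = \left(\left(1089 - 840\right) - 12034\right) - \frac{1}{303} = \left(249 - 12034\right) - \frac{1}{303} = -11785 - \frac{1}{303} = - \frac{3570856}{303}$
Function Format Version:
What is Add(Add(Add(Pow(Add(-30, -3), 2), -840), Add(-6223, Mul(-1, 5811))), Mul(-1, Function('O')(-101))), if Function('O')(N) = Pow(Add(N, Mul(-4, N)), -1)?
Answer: Rational(-3570856, 303) ≈ -11785.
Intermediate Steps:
Function('O')(N) = Mul(Rational(-1, 3), Pow(N, -1)) (Function('O')(N) = Pow(Mul(-3, N), -1) = Mul(Rational(-1, 3), Pow(N, -1)))
Add(Add(Add(Pow(Add(-30, -3), 2), -840), Add(-6223, Mul(-1, 5811))), Mul(-1, Function('O')(-101))) = Add(Add(Add(Pow(Add(-30, -3), 2), -840), Add(-6223, Mul(-1, 5811))), Mul(-1, Mul(Rational(-1, 3), Pow(-101, -1)))) = Add(Add(Add(Pow(-33, 2), -840), Add(-6223, -5811)), Mul(-1, Mul(Rational(-1, 3), Rational(-1, 101)))) = Add(Add(Add(1089, -840), -12034), Mul(-1, Rational(1, 303))) = Add(Add(249, -12034), Rational(-1, 303)) = Add(-11785, Rational(-1, 303)) = Rational(-3570856, 303)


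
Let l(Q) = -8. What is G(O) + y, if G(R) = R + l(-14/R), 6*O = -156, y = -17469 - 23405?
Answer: -40908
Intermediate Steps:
y = -40874
O = -26 (O = (⅙)*(-156) = -26)
G(R) = -8 + R (G(R) = R - 8 = -8 + R)
G(O) + y = (-8 - 26) - 40874 = -34 - 40874 = -40908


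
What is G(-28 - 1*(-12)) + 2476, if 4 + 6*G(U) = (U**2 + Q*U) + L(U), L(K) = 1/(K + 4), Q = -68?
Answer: 194351/72 ≈ 2699.3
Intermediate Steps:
L(K) = 1/(4 + K)
G(U) = -2/3 - 34*U/3 + U**2/6 + 1/(6*(4 + U)) (G(U) = -2/3 + ((U**2 - 68*U) + 1/(4 + U))/6 = -2/3 + (U**2 + 1/(4 + U) - 68*U)/6 = -2/3 + (-34*U/3 + U**2/6 + 1/(6*(4 + U))) = -2/3 - 34*U/3 + U**2/6 + 1/(6*(4 + U)))
G(-28 - 1*(-12)) + 2476 = (1 + (4 + (-28 - 1*(-12)))*(-4 + (-28 - 1*(-12))**2 - 68*(-28 - 1*(-12))))/(6*(4 + (-28 - 1*(-12)))) + 2476 = (1 + (4 + (-28 + 12))*(-4 + (-28 + 12)**2 - 68*(-28 + 12)))/(6*(4 + (-28 + 12))) + 2476 = (1 + (4 - 16)*(-4 + (-16)**2 - 68*(-16)))/(6*(4 - 16)) + 2476 = (1/6)*(1 - 12*(-4 + 256 + 1088))/(-12) + 2476 = (1/6)*(-1/12)*(1 - 12*1340) + 2476 = (1/6)*(-1/12)*(1 - 16080) + 2476 = (1/6)*(-1/12)*(-16079) + 2476 = 16079/72 + 2476 = 194351/72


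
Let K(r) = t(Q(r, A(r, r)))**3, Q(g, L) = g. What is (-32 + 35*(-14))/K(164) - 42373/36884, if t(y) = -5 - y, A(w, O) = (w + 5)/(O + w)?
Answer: -204507124309/178032023156 ≈ -1.1487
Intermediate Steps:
A(w, O) = (5 + w)/(O + w)
K(r) = (-5 - r)**3
(-32 + 35*(-14))/K(164) - 42373/36884 = (-32 + 35*(-14))/((-(5 + 164)**3)) - 42373/36884 = (-32 - 490)/((-1*169**3)) - 42373*1/36884 = -522/((-1*4826809)) - 42373/36884 = -522/(-4826809) - 42373/36884 = -522*(-1/4826809) - 42373/36884 = 522/4826809 - 42373/36884 = -204507124309/178032023156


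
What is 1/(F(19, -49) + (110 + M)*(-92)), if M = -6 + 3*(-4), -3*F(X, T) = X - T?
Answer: -3/25460 ≈ -0.00011783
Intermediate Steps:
F(X, T) = -X/3 + T/3 (F(X, T) = -(X - T)/3 = -X/3 + T/3)
M = -18 (M = -6 - 12 = -18)
1/(F(19, -49) + (110 + M)*(-92)) = 1/((-1/3*19 + (1/3)*(-49)) + (110 - 18)*(-92)) = 1/((-19/3 - 49/3) + 92*(-92)) = 1/(-68/3 - 8464) = 1/(-25460/3) = -3/25460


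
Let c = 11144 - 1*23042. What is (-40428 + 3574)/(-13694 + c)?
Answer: 18427/12796 ≈ 1.4401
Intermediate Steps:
c = -11898 (c = 11144 - 23042 = -11898)
(-40428 + 3574)/(-13694 + c) = (-40428 + 3574)/(-13694 - 11898) = -36854/(-25592) = -36854*(-1/25592) = 18427/12796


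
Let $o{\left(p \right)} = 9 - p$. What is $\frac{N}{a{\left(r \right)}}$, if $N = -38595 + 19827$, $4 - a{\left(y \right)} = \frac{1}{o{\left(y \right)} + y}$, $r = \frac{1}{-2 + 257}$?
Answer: $- \frac{168912}{35} \approx -4826.1$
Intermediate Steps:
$r = \frac{1}{255} \approx 0.0039216$
$a{\left(y \right)} = \frac{35}{9}$ ($a{\left(y \right)} = 4 - \frac{1}{\left(9 - y\right) + y} = 4 - \frac{1}{9} = \frac{35}{9}$)
$N = -18768$
$\frac{N}{a{\left(r \right)}} = - \frac{18768}{\frac{35}{9}} = \left(-18768\right) \frac{9}{35} = - \frac{168912}{35}$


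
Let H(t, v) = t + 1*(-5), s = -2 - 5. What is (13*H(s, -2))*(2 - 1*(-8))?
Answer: -1560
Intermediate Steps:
s = -7
H(t, v) = -5 + t (H(t, v) = t - 5 = -5 + t)
(13*H(s, -2))*(2 - 1*(-8)) = (13*(-5 - 7))*(2 - 1*(-8)) = (13*(-12))*(2 + 8) = -156*10 = -1560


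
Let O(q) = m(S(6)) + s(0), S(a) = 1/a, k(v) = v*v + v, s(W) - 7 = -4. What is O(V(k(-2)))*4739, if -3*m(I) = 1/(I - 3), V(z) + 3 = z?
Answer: 251167/17 ≈ 14775.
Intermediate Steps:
s(W) = 3 (s(W) = 7 - 4 = 3)
k(v) = v + v² (k(v) = v² + v = v + v²)
V(z) = -3 + z
m(I) = -1/(3*(-3 + I)) (m(I) = -1/(3*(I - 3)) = -1/(3*(-3 + I)))
O(q) = 53/17 (O(q) = -1/(-9 + 3/6) + 3 = -1/(-9 + 3*(⅙)) + 3 = -1/(-9 + ½) + 3 = -1/(-17/2) + 3 = -1*(-2/17) + 3 = 2/17 + 3 = 53/17)
O(V(k(-2)))*4739 = (53/17)*4739 = 251167/17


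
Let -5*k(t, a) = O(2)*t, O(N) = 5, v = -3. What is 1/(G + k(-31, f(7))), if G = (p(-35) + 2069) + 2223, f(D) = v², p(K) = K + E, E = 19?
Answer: 1/4307 ≈ 0.00023218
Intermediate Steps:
p(K) = 19 + K (p(K) = K + 19 = 19 + K)
f(D) = 9 (f(D) = (-3)² = 9)
G = 4276 (G = ((19 - 35) + 2069) + 2223 = (-16 + 2069) + 2223 = 2053 + 2223 = 4276)
k(t, a) = -t
1/(G + k(-31, f(7))) = 1/(4276 - 1*(-31)) = 1/(4276 + 31) = 1/4307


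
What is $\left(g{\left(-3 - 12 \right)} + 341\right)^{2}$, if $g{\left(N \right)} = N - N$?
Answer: $116281$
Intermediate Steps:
$g{\left(N \right)} = 0$
$\left(g{\left(-3 - 12 \right)} + 341\right)^{2} = \left(0 + 341\right)^{2} = 341^{2} = 116281$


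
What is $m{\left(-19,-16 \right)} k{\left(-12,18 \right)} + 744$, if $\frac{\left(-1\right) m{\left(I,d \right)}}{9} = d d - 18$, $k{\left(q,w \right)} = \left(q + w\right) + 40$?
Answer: $-97788$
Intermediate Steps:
$k{\left(q,w \right)} = 40 + q + w$
$m{\left(I,d \right)} = 162 - 9 d^{2}$ ($m{\left(I,d \right)} = - 9 \left(d d - 18\right) = - 9 \left(d^{2} - 18\right) = - 9 \left(-18 + d^{2}\right) = 162 - 9 d^{2}$)
$m{\left(-19,-16 \right)} k{\left(-12,18 \right)} + 744 = \left(162 - 9 \left(-16\right)^{2}\right) \left(40 - 12 + 18\right) + 744 = \left(162 - 2304\right) 46 + 744 = \left(-2142\right) 46 + 744 = -98532 + 744 = -97788$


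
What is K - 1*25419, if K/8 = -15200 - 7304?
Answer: -205451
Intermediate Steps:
K = -180032 (K = 8*(-15200 - 7304) = 8*(-22504) = -180032)
K - 1*25419 = -180032 - 1*25419 = -180032 - 25419 = -205451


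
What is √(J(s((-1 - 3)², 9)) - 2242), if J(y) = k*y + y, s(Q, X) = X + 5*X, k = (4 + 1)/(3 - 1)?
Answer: I*√2053 ≈ 45.31*I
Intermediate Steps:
k = 5/2 ≈ 2.5000
s(Q, X) = 6*X
J(y) = 7*y/2 (J(y) = 5*y/2 + y = 7*y/2)
√(J(s((-1 - 3)², 9)) - 2242) = √(7*(6*9)/2 - 2242) = √((7/2)*54 - 2242) = √(189 - 2242) = √(-2053) = I*√2053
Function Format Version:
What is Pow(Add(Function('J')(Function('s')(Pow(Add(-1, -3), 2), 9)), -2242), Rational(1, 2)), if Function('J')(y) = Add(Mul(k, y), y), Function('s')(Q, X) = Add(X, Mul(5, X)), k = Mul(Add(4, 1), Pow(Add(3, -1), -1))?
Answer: Mul(I, Pow(2053, Rational(1, 2))) ≈ Mul(45.310, I)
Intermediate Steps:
k = Rational(5, 2) (k = Mul(5, Pow(2, -1)) = Mul(5, Rational(1, 2)) = Rational(5, 2) ≈ 2.5000)
Function('s')(Q, X) = Mul(6, X)
Function('J')(y) = Mul(Rational(7, 2), y) (Function('J')(y) = Add(Mul(Rational(5, 2), y), y) = Mul(Rational(7, 2), y))
Pow(Add(Function('J')(Function('s')(Pow(Add(-1, -3), 2), 9)), -2242), Rational(1, 2)) = Pow(Add(Mul(Rational(7, 2), Mul(6, 9)), -2242), Rational(1, 2)) = Pow(Add(Mul(Rational(7, 2), 54), -2242), Rational(1, 2)) = Pow(Add(189, -2242), Rational(1, 2)) = Pow(-2053, Rational(1, 2)) = Mul(I, Pow(2053, Rational(1, 2)))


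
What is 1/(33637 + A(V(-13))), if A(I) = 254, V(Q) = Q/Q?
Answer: 1/33891 ≈ 2.9506e-5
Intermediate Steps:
V(Q) = 1
1/(33637 + A(V(-13))) = 1/(33637 + 254) = 1/33891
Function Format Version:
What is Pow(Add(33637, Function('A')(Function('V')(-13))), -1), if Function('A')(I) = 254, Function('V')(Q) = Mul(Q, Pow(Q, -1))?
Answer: Rational(1, 33891) ≈ 2.9506e-5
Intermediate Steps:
Function('V')(Q) = 1
Pow(Add(33637, Function('A')(Function('V')(-13))), -1) = Pow(Add(33637, 254), -1) = Pow(33891, -1) = Rational(1, 33891)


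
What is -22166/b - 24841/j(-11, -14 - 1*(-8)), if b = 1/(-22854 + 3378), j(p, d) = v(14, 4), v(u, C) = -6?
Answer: 2590254937/6 ≈ 4.3171e+8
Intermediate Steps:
j(p, d) = -6
b = -1/19476 (b = 1/(-19476) = -1/19476 ≈ -5.1345e-5)
-22166/b - 24841/j(-11, -14 - 1*(-8)) = -22166/(-1/19476) - 24841/(-6) = -22166*(-19476) - 24841*(-1/6) = 431705016 + 24841/6 = 2590254937/6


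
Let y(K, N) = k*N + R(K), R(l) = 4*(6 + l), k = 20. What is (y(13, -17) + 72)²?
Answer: 36864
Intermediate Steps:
R(l) = 24 + 4*l
y(K, N) = 24 + 4*K + 20*N (y(K, N) = 20*N + (24 + 4*K) = 24 + 4*K + 20*N)
(y(13, -17) + 72)² = ((24 + 4*13 + 20*(-17)) + 72)² = ((24 + 52 - 340) + 72)² = (-264 + 72)² = (-192)² = 36864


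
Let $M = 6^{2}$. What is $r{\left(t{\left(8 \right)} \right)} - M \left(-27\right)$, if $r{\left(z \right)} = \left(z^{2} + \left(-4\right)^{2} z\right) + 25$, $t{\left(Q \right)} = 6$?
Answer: $1129$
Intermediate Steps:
$M = 36$
$r{\left(z \right)} = 25 + z^{2} + 16 z$ ($r{\left(z \right)} = \left(z^{2} + 16 z\right) + 25 = 25 + z^{2} + 16 z$)
$r{\left(t{\left(8 \right)} \right)} - M \left(-27\right) = \left(25 + 6^{2} + 16 \cdot 6\right) - 36 \left(-27\right) = \left(25 + 36 + 96\right) - -972 = 157 + 972 = 1129$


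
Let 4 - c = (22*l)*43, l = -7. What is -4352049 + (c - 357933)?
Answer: -4703356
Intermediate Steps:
c = 6626 (c = 4 - 22*(-7)*43 = 4 - (-154)*43 = 4 - 1*(-6622) = 4 + 6622 = 6626)
-4352049 + (c - 357933) = -4352049 + (6626 - 357933) = -4352049 - 351307 = -4703356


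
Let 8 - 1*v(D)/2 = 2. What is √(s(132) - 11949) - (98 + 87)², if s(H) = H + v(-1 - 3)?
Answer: -34225 + I*√11805 ≈ -34225.0 + 108.65*I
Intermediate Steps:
v(D) = 12 (v(D) = 16 - 2*2 = 16 - 4 = 12)
s(H) = 12 + H (s(H) = H + 12 = 12 + H)
√(s(132) - 11949) - (98 + 87)² = √((12 + 132) - 11949) - (98 + 87)² = √(144 - 11949) - 1*185² = √(-11805) - 1*34225 = I*√11805 - 34225 = -34225 + I*√11805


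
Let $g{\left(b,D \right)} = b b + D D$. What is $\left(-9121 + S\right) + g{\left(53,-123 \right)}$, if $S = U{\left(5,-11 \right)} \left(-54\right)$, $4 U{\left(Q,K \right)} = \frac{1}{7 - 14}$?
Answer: $\frac{123465}{14} \approx 8818.9$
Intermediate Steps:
$g{\left(b,D \right)} = D^{2} + b^{2}$ ($g{\left(b,D \right)} = b^{2} + D^{2} = D^{2} + b^{2}$)
$U{\left(Q,K \right)} = - \frac{1}{28}$ ($U{\left(Q,K \right)} = \frac{1}{4 \left(7 - 14\right)} = \frac{1}{4 \left(-7\right)} = \frac{1}{4} \left(- \frac{1}{7}\right) = - \frac{1}{28}$)
$S = \frac{27}{14}$ ($S = \left(- \frac{1}{28}\right) \left(-54\right) = \frac{27}{14} \approx 1.9286$)
$\left(-9121 + S\right) + g{\left(53,-123 \right)} = \left(-9121 + \frac{27}{14}\right) + \left(\left(-123\right)^{2} + 53^{2}\right) = - \frac{127667}{14} + \left(15129 + 2809\right) = - \frac{127667}{14} + 17938 = \frac{123465}{14}$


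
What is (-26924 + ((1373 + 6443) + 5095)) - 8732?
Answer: -22745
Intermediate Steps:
(-26924 + ((1373 + 6443) + 5095)) - 8732 = (-26924 + (7816 + 5095)) - 8732 = (-26924 + 12911) - 8732 = -14013 - 8732 = -22745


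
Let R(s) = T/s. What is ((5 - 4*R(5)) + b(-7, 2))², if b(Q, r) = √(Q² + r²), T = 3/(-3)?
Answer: 2166/25 + 58*√53/5 ≈ 171.09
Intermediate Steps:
T = -1 (T = 3*(-⅓) = -1)
R(s) = -1/s
((5 - 4*R(5)) + b(-7, 2))² = ((5 - (-4)/5) + √((-7)² + 2²))² = ((5 - (-4)/5) + √(49 + 4))² = ((5 - 4*(-⅕)) + √53)² = ((5 + ⅘) + √53)² = (29/5 + √53)²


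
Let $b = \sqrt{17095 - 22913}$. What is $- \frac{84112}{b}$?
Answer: $\frac{42056 i \sqrt{5818}}{2909} \approx 1102.7 i$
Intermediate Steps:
$b = i \sqrt{5818}$ ($b = \sqrt{17095 - 22913} = \sqrt{-5818} = i \sqrt{5818} \approx 76.276 i$)
$- \frac{84112}{b} = - \frac{84112}{i \sqrt{5818}} = - 84112 \left(- \frac{i \sqrt{5818}}{5818}\right) = \frac{42056 i \sqrt{5818}}{2909}$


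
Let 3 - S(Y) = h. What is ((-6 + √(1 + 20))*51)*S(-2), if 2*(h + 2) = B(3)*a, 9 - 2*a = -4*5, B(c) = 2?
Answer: 2907 - 969*√21/2 ≈ 686.74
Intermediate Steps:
a = 29/2 (a = 9/2 - (-2)*5 = 9/2 - ½*(-20) = 9/2 + 10 = 29/2 ≈ 14.500)
h = 25/2 (h = -2 + (2*(29/2))/2 = -2 + (½)*29 = -2 + 29/2 = 25/2 ≈ 12.500)
S(Y) = -19/2 (S(Y) = 3 - 1*25/2 = 3 - 25/2 = -19/2)
((-6 + √(1 + 20))*51)*S(-2) = ((-6 + √(1 + 20))*51)*(-19/2) = ((-6 + √21)*51)*(-19/2) = (-306 + 51*√21)*(-19/2) = 2907 - 969*√21/2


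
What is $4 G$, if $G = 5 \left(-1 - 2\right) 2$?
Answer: $-120$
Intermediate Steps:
$G = -30$ ($G = 5 \left(-1 - 2\right) 2 = 5 \left(-3\right) 2 = \left(-15\right) 2 = -30$)
$4 G = 4 \left(-30\right) = -120$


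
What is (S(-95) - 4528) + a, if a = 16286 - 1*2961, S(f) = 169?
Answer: 8966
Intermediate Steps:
a = 13325 (a = 16286 - 2961 = 13325)
(S(-95) - 4528) + a = (169 - 4528) + 13325 = -4359 + 13325 = 8966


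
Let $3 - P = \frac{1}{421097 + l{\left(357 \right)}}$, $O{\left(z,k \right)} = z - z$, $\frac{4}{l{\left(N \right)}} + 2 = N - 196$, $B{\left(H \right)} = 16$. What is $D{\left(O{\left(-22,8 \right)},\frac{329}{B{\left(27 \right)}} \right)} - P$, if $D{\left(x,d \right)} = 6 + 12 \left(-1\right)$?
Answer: $- \frac{602589684}{66954427} \approx -9.0$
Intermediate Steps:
$l{\left(N \right)} = \frac{4}{-198 + N}$ ($l{\left(N \right)} = \frac{4}{-2 + \left(N - 196\right)} = \frac{4}{-2 + \left(-196 + N\right)} = \frac{4}{-198 + N}$)
$O{\left(z,k \right)} = 0$
$D{\left(x,d \right)} = -6$ ($D{\left(x,d \right)} = 6 - 12 = -6$)
$P = \frac{200863122}{66954427}$ ($P = 3 - \frac{1}{421097 + \frac{4}{-198 + 357}} = 3 - \frac{1}{421097 + \frac{4}{159}} = 3 - \frac{1}{\frac{66954427}{159}} = 3 - \frac{159}{66954427} = \frac{200863122}{66954427} \approx 3.0$)
$D{\left(O{\left(-22,8 \right)},\frac{329}{B{\left(27 \right)}} \right)} - P = -6 - \frac{200863122}{66954427} = - \frac{602589684}{66954427}$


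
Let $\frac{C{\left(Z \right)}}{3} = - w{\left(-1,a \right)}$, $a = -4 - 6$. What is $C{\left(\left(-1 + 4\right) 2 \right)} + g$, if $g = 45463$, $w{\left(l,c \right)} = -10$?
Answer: $45493$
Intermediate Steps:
$a = -10$ ($a = -4 - 6 = -10$)
$C{\left(Z \right)} = 30$ ($C{\left(Z \right)} = 3 \left(\left(-1\right) \left(-10\right)\right) = 3 \cdot 10 = 30$)
$C{\left(\left(-1 + 4\right) 2 \right)} + g = 30 + 45463 = 45493$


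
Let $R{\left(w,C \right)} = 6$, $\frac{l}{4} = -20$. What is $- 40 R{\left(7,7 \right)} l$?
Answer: $19200$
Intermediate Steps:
$l = -80$ ($l = 4 \left(-20\right) = -80$)
$- 40 R{\left(7,7 \right)} l = \left(-40\right) 6 \left(-80\right) = \left(-240\right) \left(-80\right) = 19200$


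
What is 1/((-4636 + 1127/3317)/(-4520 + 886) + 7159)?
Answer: 12053978/86309804987 ≈ 0.00013966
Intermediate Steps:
1/((-4636 + 1127/3317)/(-4520 + 886) + 7159) = 1/((-4636 + 1127*(1/3317))/(-3634) + 7159) = 1/((-4636 + 1127/3317)*(-1/3634) + 7159) = 1/(-15376485/3317*(-1/3634) + 7159) = 1/(15376485/12053978 + 7159) = 1/(86309804987/12053978) = 12053978/86309804987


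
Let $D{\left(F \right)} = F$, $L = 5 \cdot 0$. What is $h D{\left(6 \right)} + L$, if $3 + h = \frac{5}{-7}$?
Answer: $- \frac{156}{7} \approx -22.286$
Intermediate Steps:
$L = 0$
$h = - \frac{26}{7}$ ($h = -3 + \frac{5}{-7} = -3 + 5 \left(- \frac{1}{7}\right) = -3 - \frac{5}{7} = - \frac{26}{7} \approx -3.7143$)
$h D{\left(6 \right)} + L = \left(- \frac{26}{7}\right) 6 + 0 = - \frac{156}{7} + 0 = - \frac{156}{7}$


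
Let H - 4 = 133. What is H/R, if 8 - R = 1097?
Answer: -137/1089 ≈ -0.12580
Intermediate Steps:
H = 137 (H = 4 + 133 = 137)
R = -1089 (R = 8 - 1*1097 = 8 - 1097 = -1089)
H/R = 137/(-1089) = -1/1089*137 = -137/1089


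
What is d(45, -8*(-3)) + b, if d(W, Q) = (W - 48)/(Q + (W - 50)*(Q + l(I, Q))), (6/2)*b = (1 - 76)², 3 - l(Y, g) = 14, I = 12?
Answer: 76878/41 ≈ 1875.1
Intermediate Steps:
l(Y, g) = -11 (l(Y, g) = 3 - 1*14 = 3 - 14 = -11)
b = 1875 (b = (1 - 76)²/3 = (⅓)*(-75)² = (⅓)*5625 = 1875)
d(W, Q) = (-48 + W)/(Q + (-50 + W)*(-11 + Q)) (d(W, Q) = (W - 48)/(Q + (W - 50)*(Q - 11)) = (-48 + W)/(Q + (-50 + W)*(-11 + Q)))
d(45, -8*(-3)) + b = (-48 + 45)/(550 - (-392)*(-3) - 11*45 - 8*(-3)*45) + 1875 = -3/(550 - 49*24 - 495 + 24*45) + 1875 = -3/(550 - 1176 - 495 + 1080) + 1875 = -3/(-41) + 1875 = -1/41*(-3) + 1875 = 3/41 + 1875 = 76878/41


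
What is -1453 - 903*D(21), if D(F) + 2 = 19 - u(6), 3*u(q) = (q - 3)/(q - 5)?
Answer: -15901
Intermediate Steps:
u(q) = (-3 + q)/(3*(-5 + q)) (u(q) = ((q - 3)/(q - 5))/3 = ((-3 + q)/(-5 + q))/3 = (-3 + q)/(3*(-5 + q)))
D(F) = 16 (D(F) = -2 + (19 - (-3 + 6)/(3*(-5 + 6))) = -2 + (19 - 3/(3*1)) = -2 + (19 - 3/3) = -2 + (19 - 1*1) = -2 + (19 - 1) = -2 + 18 = 16)
-1453 - 903*D(21) = -1453 - 903*16 = -1453 - 14448 = -15901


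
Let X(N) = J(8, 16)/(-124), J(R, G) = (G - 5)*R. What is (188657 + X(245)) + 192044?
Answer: 11801709/31 ≈ 3.8070e+5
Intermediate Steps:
J(R, G) = R*(-5 + G) (J(R, G) = (-5 + G)*R = R*(-5 + G))
X(N) = -22/31 (X(N) = (8*(-5 + 16))/(-124) = (8*11)*(-1/124) = 88*(-1/124) = -22/31)
(188657 + X(245)) + 192044 = (188657 - 22/31) + 192044 = 5848345/31 + 192044 = 11801709/31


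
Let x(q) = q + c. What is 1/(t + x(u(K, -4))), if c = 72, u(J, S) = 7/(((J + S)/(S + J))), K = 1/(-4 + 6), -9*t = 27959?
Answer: -9/27248 ≈ -0.00033030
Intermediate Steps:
t = -27959/9 (t = -⅑*27959 = -27959/9 ≈ -3106.6)
K = ½ (K = 1/2 = ½ ≈ 0.50000)
u(J, S) = 7 (u(J, S) = 7/(((J + S)/(J + S))) = 7/1 = 7*1 = 7)
x(q) = 72 + q (x(q) = q + 72 = 72 + q)
1/(t + x(u(K, -4))) = 1/(-27959/9 + (72 + 7)) = 1/(-27959/9 + 79) = 1/(-27248/9) = -9/27248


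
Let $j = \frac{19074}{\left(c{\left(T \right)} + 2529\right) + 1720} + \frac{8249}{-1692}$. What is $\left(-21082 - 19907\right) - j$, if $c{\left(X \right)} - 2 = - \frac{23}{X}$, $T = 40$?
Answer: $- \frac{693596672099}{16921692} \approx -40989.0$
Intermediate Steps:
$c{\left(X \right)} = 2 - \frac{23}{X}$
$j = - \frac{6561289}{16921692}$ ($j = \frac{19074}{\left(\left(2 - \frac{23}{40}\right) + 2529\right) + 1720} + \frac{8249}{-1692} = \frac{19074}{\left(\left(2 - \frac{23}{40}\right) + 2529\right) + 1720} + 8249 \left(- \frac{1}{1692}\right) = \frac{19074}{\left(\left(2 - \frac{23}{40}\right) + 2529\right) + 1720} - \frac{8249}{1692} = \frac{19074}{\left(\frac{57}{40} + 2529\right) + 1720} - \frac{8249}{1692} = \frac{19074}{\frac{101217}{40} + 1720} - \frac{8249}{1692} = \frac{19074}{\frac{170017}{40}} - \frac{8249}{1692} = 19074 \cdot \frac{40}{170017} - \frac{8249}{1692} = \frac{44880}{10001} - \frac{8249}{1692} = - \frac{6561289}{16921692} \approx -0.38774$)
$\left(-21082 - 19907\right) - j = \left(-21082 - 19907\right) - - \frac{6561289}{16921692} = \left(-21082 - 19907\right) + \frac{6561289}{16921692} = -40989 + \frac{6561289}{16921692} = - \frac{693596672099}{16921692}$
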